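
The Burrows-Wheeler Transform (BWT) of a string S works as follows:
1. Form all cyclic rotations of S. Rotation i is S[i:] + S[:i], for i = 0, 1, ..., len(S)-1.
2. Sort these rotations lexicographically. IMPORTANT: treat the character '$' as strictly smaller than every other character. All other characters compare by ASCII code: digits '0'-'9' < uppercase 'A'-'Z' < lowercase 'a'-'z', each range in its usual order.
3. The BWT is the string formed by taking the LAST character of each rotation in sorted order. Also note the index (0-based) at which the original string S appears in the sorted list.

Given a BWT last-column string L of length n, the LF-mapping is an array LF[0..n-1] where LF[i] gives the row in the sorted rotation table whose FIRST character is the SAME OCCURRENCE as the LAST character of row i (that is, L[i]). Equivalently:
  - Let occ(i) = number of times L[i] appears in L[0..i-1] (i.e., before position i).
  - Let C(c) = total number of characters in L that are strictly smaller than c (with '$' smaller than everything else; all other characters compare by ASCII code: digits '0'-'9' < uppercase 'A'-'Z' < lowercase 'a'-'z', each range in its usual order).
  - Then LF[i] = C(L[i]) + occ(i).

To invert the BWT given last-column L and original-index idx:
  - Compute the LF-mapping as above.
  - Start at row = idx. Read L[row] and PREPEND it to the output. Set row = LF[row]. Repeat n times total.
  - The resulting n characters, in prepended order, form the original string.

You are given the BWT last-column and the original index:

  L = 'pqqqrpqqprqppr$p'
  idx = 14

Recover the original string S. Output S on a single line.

LF mapping: 1 7 8 9 13 2 10 11 3 14 12 4 5 15 0 6
Walk LF starting at row 14, prepending L[row]:
  step 1: row=14, L[14]='$', prepend. Next row=LF[14]=0
  step 2: row=0, L[0]='p', prepend. Next row=LF[0]=1
  step 3: row=1, L[1]='q', prepend. Next row=LF[1]=7
  step 4: row=7, L[7]='q', prepend. Next row=LF[7]=11
  step 5: row=11, L[11]='p', prepend. Next row=LF[11]=4
  step 6: row=4, L[4]='r', prepend. Next row=LF[4]=13
  step 7: row=13, L[13]='r', prepend. Next row=LF[13]=15
  step 8: row=15, L[15]='p', prepend. Next row=LF[15]=6
  step 9: row=6, L[6]='q', prepend. Next row=LF[6]=10
  step 10: row=10, L[10]='q', prepend. Next row=LF[10]=12
  step 11: row=12, L[12]='p', prepend. Next row=LF[12]=5
  step 12: row=5, L[5]='p', prepend. Next row=LF[5]=2
  step 13: row=2, L[2]='q', prepend. Next row=LF[2]=8
  step 14: row=8, L[8]='p', prepend. Next row=LF[8]=3
  step 15: row=3, L[3]='q', prepend. Next row=LF[3]=9
  step 16: row=9, L[9]='r', prepend. Next row=LF[9]=14
Reversed output: rqpqppqqprrpqqp$

Answer: rqpqppqqprrpqqp$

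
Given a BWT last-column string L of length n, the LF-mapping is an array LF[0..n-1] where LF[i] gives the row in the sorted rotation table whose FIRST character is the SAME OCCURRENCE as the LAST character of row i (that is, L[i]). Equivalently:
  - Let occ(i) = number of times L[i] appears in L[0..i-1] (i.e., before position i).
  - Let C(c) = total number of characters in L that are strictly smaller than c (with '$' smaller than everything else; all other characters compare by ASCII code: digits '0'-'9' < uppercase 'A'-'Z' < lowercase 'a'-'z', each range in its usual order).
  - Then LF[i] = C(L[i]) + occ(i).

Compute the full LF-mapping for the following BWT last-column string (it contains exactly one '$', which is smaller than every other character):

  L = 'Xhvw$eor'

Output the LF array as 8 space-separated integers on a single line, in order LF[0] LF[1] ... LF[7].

Char counts: '$':1, 'X':1, 'e':1, 'h':1, 'o':1, 'r':1, 'v':1, 'w':1
C (first-col start): C('$')=0, C('X')=1, C('e')=2, C('h')=3, C('o')=4, C('r')=5, C('v')=6, C('w')=7
L[0]='X': occ=0, LF[0]=C('X')+0=1+0=1
L[1]='h': occ=0, LF[1]=C('h')+0=3+0=3
L[2]='v': occ=0, LF[2]=C('v')+0=6+0=6
L[3]='w': occ=0, LF[3]=C('w')+0=7+0=7
L[4]='$': occ=0, LF[4]=C('$')+0=0+0=0
L[5]='e': occ=0, LF[5]=C('e')+0=2+0=2
L[6]='o': occ=0, LF[6]=C('o')+0=4+0=4
L[7]='r': occ=0, LF[7]=C('r')+0=5+0=5

Answer: 1 3 6 7 0 2 4 5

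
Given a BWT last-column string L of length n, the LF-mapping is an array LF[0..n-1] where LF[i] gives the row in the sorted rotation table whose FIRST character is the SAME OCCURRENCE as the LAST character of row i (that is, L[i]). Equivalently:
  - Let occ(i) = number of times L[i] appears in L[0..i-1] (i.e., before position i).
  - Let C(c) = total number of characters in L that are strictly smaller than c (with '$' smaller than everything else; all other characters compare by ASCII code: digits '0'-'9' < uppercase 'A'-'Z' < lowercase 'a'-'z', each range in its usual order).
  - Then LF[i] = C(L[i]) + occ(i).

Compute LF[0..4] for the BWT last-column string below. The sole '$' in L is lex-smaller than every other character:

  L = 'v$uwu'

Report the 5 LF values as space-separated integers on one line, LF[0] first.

Answer: 3 0 1 4 2

Derivation:
Char counts: '$':1, 'u':2, 'v':1, 'w':1
C (first-col start): C('$')=0, C('u')=1, C('v')=3, C('w')=4
L[0]='v': occ=0, LF[0]=C('v')+0=3+0=3
L[1]='$': occ=0, LF[1]=C('$')+0=0+0=0
L[2]='u': occ=0, LF[2]=C('u')+0=1+0=1
L[3]='w': occ=0, LF[3]=C('w')+0=4+0=4
L[4]='u': occ=1, LF[4]=C('u')+1=1+1=2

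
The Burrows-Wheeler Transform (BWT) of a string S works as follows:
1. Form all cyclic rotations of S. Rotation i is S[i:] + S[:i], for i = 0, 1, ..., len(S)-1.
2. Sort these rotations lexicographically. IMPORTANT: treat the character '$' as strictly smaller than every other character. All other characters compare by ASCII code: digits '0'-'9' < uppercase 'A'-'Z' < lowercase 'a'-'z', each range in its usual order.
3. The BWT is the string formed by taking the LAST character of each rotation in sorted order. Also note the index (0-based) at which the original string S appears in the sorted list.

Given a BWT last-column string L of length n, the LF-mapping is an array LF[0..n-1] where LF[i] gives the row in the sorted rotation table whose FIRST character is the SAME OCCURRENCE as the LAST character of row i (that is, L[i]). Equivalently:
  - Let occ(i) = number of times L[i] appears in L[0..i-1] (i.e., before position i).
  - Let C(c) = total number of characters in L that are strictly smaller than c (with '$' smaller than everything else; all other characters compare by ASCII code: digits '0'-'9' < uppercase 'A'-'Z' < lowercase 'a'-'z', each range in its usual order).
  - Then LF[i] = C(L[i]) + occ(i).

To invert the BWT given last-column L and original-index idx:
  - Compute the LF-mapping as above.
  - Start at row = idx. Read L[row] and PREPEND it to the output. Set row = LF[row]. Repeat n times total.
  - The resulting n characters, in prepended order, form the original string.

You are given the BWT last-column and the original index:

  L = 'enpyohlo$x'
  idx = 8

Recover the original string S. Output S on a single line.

Answer: xylophone$

Derivation:
LF mapping: 1 4 7 9 5 2 3 6 0 8
Walk LF starting at row 8, prepending L[row]:
  step 1: row=8, L[8]='$', prepend. Next row=LF[8]=0
  step 2: row=0, L[0]='e', prepend. Next row=LF[0]=1
  step 3: row=1, L[1]='n', prepend. Next row=LF[1]=4
  step 4: row=4, L[4]='o', prepend. Next row=LF[4]=5
  step 5: row=5, L[5]='h', prepend. Next row=LF[5]=2
  step 6: row=2, L[2]='p', prepend. Next row=LF[2]=7
  step 7: row=7, L[7]='o', prepend. Next row=LF[7]=6
  step 8: row=6, L[6]='l', prepend. Next row=LF[6]=3
  step 9: row=3, L[3]='y', prepend. Next row=LF[3]=9
  step 10: row=9, L[9]='x', prepend. Next row=LF[9]=8
Reversed output: xylophone$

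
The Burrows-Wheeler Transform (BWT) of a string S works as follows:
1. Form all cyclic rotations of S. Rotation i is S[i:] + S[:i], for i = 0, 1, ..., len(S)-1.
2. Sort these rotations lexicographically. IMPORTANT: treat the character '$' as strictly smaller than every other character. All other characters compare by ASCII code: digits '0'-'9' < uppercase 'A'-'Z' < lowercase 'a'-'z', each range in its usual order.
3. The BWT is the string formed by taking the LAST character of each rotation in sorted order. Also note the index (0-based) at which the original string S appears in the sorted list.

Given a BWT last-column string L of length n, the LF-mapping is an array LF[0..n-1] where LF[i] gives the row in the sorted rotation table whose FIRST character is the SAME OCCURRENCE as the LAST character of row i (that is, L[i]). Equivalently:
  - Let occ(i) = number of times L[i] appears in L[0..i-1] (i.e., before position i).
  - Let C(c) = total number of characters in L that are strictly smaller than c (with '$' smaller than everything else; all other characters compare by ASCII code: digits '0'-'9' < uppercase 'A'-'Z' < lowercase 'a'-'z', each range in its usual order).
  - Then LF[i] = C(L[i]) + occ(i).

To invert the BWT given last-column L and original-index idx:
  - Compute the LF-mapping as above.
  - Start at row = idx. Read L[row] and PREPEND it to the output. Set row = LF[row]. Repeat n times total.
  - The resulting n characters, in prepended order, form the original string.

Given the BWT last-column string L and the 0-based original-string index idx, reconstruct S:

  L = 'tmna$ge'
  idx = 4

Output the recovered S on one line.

LF mapping: 6 4 5 1 0 3 2
Walk LF starting at row 4, prepending L[row]:
  step 1: row=4, L[4]='$', prepend. Next row=LF[4]=0
  step 2: row=0, L[0]='t', prepend. Next row=LF[0]=6
  step 3: row=6, L[6]='e', prepend. Next row=LF[6]=2
  step 4: row=2, L[2]='n', prepend. Next row=LF[2]=5
  step 5: row=5, L[5]='g', prepend. Next row=LF[5]=3
  step 6: row=3, L[3]='a', prepend. Next row=LF[3]=1
  step 7: row=1, L[1]='m', prepend. Next row=LF[1]=4
Reversed output: magnet$

Answer: magnet$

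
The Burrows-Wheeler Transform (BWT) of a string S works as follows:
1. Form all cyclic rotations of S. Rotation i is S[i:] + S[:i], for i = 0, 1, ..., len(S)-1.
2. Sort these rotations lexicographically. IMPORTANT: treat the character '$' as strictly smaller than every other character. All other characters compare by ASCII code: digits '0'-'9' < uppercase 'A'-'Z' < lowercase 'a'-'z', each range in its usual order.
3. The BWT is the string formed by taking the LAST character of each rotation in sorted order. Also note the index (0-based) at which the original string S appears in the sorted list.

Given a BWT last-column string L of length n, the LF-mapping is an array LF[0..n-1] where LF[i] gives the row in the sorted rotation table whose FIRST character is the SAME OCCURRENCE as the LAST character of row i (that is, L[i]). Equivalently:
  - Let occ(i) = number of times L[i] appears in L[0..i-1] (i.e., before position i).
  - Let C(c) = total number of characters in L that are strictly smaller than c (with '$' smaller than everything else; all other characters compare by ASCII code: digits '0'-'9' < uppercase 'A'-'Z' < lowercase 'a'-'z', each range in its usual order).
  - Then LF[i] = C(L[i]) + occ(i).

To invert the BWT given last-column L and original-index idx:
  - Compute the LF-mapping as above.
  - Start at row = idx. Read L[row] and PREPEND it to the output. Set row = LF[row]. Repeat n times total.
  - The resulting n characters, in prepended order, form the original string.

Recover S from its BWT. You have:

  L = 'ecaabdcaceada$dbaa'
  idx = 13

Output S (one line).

Answer: dacbacaaaaebddcae$

Derivation:
LF mapping: 16 10 1 2 8 13 11 3 12 17 4 14 5 0 15 9 6 7
Walk LF starting at row 13, prepending L[row]:
  step 1: row=13, L[13]='$', prepend. Next row=LF[13]=0
  step 2: row=0, L[0]='e', prepend. Next row=LF[0]=16
  step 3: row=16, L[16]='a', prepend. Next row=LF[16]=6
  step 4: row=6, L[6]='c', prepend. Next row=LF[6]=11
  step 5: row=11, L[11]='d', prepend. Next row=LF[11]=14
  step 6: row=14, L[14]='d', prepend. Next row=LF[14]=15
  step 7: row=15, L[15]='b', prepend. Next row=LF[15]=9
  step 8: row=9, L[9]='e', prepend. Next row=LF[9]=17
  step 9: row=17, L[17]='a', prepend. Next row=LF[17]=7
  step 10: row=7, L[7]='a', prepend. Next row=LF[7]=3
  step 11: row=3, L[3]='a', prepend. Next row=LF[3]=2
  step 12: row=2, L[2]='a', prepend. Next row=LF[2]=1
  step 13: row=1, L[1]='c', prepend. Next row=LF[1]=10
  step 14: row=10, L[10]='a', prepend. Next row=LF[10]=4
  step 15: row=4, L[4]='b', prepend. Next row=LF[4]=8
  step 16: row=8, L[8]='c', prepend. Next row=LF[8]=12
  step 17: row=12, L[12]='a', prepend. Next row=LF[12]=5
  step 18: row=5, L[5]='d', prepend. Next row=LF[5]=13
Reversed output: dacbacaaaaebddcae$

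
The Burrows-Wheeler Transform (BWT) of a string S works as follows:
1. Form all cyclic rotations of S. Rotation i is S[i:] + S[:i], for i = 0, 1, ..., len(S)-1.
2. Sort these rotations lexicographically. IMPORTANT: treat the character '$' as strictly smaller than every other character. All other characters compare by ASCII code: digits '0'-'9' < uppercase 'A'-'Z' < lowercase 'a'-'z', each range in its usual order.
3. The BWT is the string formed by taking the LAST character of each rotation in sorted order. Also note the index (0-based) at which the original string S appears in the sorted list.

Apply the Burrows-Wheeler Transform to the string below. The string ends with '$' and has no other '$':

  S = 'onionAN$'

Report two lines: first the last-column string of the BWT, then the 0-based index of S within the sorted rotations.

All 8 rotations (rotation i = S[i:]+S[:i]):
  rot[0] = onionAN$
  rot[1] = nionAN$o
  rot[2] = ionAN$on
  rot[3] = onAN$oni
  rot[4] = nAN$onio
  rot[5] = AN$onion
  rot[6] = N$onionA
  rot[7] = $onionAN
Sorted (with $ < everything):
  sorted[0] = $onionAN  (last char: 'N')
  sorted[1] = AN$onion  (last char: 'n')
  sorted[2] = N$onionA  (last char: 'A')
  sorted[3] = ionAN$on  (last char: 'n')
  sorted[4] = nAN$onio  (last char: 'o')
  sorted[5] = nionAN$o  (last char: 'o')
  sorted[6] = onAN$oni  (last char: 'i')
  sorted[7] = onionAN$  (last char: '$')
Last column: NnAnooi$
Original string S is at sorted index 7

Answer: NnAnooi$
7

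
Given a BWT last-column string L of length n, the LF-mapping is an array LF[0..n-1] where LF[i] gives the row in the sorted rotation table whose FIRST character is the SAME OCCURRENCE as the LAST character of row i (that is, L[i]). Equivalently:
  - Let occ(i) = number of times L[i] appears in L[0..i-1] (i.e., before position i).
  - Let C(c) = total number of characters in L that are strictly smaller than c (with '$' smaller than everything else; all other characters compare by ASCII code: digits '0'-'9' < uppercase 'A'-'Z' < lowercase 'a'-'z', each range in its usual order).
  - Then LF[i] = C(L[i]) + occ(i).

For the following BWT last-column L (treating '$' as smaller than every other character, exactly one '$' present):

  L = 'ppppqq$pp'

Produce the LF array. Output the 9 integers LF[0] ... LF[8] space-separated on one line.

Char counts: '$':1, 'p':6, 'q':2
C (first-col start): C('$')=0, C('p')=1, C('q')=7
L[0]='p': occ=0, LF[0]=C('p')+0=1+0=1
L[1]='p': occ=1, LF[1]=C('p')+1=1+1=2
L[2]='p': occ=2, LF[2]=C('p')+2=1+2=3
L[3]='p': occ=3, LF[3]=C('p')+3=1+3=4
L[4]='q': occ=0, LF[4]=C('q')+0=7+0=7
L[5]='q': occ=1, LF[5]=C('q')+1=7+1=8
L[6]='$': occ=0, LF[6]=C('$')+0=0+0=0
L[7]='p': occ=4, LF[7]=C('p')+4=1+4=5
L[8]='p': occ=5, LF[8]=C('p')+5=1+5=6

Answer: 1 2 3 4 7 8 0 5 6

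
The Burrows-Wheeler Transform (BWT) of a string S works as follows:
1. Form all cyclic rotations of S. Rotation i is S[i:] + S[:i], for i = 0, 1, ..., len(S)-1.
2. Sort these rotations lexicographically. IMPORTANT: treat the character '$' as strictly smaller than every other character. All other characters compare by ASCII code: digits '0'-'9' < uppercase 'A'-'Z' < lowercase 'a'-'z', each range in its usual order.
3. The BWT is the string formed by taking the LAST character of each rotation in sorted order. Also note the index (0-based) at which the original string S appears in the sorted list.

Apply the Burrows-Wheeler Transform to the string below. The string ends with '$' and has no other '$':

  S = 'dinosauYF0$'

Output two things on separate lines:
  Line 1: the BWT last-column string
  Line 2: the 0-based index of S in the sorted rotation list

All 11 rotations (rotation i = S[i:]+S[:i]):
  rot[0] = dinosauYF0$
  rot[1] = inosauYF0$d
  rot[2] = nosauYF0$di
  rot[3] = osauYF0$din
  rot[4] = sauYF0$dino
  rot[5] = auYF0$dinos
  rot[6] = uYF0$dinosa
  rot[7] = YF0$dinosau
  rot[8] = F0$dinosauY
  rot[9] = 0$dinosauYF
  rot[10] = $dinosauYF0
Sorted (with $ < everything):
  sorted[0] = $dinosauYF0  (last char: '0')
  sorted[1] = 0$dinosauYF  (last char: 'F')
  sorted[2] = F0$dinosauY  (last char: 'Y')
  sorted[3] = YF0$dinosau  (last char: 'u')
  sorted[4] = auYF0$dinos  (last char: 's')
  sorted[5] = dinosauYF0$  (last char: '$')
  sorted[6] = inosauYF0$d  (last char: 'd')
  sorted[7] = nosauYF0$di  (last char: 'i')
  sorted[8] = osauYF0$din  (last char: 'n')
  sorted[9] = sauYF0$dino  (last char: 'o')
  sorted[10] = uYF0$dinosa  (last char: 'a')
Last column: 0FYus$dinoa
Original string S is at sorted index 5

Answer: 0FYus$dinoa
5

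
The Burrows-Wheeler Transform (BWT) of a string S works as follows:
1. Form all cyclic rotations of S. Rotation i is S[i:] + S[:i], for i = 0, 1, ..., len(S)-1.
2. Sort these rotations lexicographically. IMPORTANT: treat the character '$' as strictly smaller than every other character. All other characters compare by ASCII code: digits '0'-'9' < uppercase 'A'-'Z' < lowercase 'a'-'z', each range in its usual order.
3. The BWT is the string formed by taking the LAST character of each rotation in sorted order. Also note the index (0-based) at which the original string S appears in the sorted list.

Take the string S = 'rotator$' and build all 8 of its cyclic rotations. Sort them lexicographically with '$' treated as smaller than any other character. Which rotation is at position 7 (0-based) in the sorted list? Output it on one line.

All 8 rotations (rotation i = S[i:]+S[:i]):
  rot[0] = rotator$
  rot[1] = otator$r
  rot[2] = tator$ro
  rot[3] = ator$rot
  rot[4] = tor$rota
  rot[5] = or$rotat
  rot[6] = r$rotato
  rot[7] = $rotator
Sorted (with $ < everything):
  sorted[0] = $rotator
  sorted[1] = ator$rot
  sorted[2] = or$rotat
  sorted[3] = otator$r
  sorted[4] = r$rotato
  sorted[5] = rotator$
  sorted[6] = tator$ro
  sorted[7] = tor$rota
sorted[7] = tor$rota

Answer: tor$rota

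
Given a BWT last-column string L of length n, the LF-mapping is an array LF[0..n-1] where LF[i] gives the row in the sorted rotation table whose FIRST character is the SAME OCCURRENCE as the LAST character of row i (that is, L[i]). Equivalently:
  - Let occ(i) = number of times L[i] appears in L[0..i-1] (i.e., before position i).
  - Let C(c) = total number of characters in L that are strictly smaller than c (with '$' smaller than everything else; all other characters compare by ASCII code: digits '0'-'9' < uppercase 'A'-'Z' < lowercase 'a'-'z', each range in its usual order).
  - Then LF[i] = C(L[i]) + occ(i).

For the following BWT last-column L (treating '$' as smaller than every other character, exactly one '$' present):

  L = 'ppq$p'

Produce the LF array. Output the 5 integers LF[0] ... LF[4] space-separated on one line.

Char counts: '$':1, 'p':3, 'q':1
C (first-col start): C('$')=0, C('p')=1, C('q')=4
L[0]='p': occ=0, LF[0]=C('p')+0=1+0=1
L[1]='p': occ=1, LF[1]=C('p')+1=1+1=2
L[2]='q': occ=0, LF[2]=C('q')+0=4+0=4
L[3]='$': occ=0, LF[3]=C('$')+0=0+0=0
L[4]='p': occ=2, LF[4]=C('p')+2=1+2=3

Answer: 1 2 4 0 3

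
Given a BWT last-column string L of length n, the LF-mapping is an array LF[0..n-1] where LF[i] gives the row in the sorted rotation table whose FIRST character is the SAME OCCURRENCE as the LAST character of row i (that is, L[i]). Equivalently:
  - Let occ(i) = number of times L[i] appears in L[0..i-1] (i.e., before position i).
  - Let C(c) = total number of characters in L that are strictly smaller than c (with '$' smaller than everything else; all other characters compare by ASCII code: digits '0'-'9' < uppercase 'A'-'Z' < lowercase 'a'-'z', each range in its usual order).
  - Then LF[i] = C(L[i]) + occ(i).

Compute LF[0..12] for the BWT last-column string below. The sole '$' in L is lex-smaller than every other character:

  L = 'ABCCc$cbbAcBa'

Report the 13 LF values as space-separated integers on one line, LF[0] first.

Answer: 1 3 5 6 10 0 11 8 9 2 12 4 7

Derivation:
Char counts: '$':1, 'A':2, 'B':2, 'C':2, 'a':1, 'b':2, 'c':3
C (first-col start): C('$')=0, C('A')=1, C('B')=3, C('C')=5, C('a')=7, C('b')=8, C('c')=10
L[0]='A': occ=0, LF[0]=C('A')+0=1+0=1
L[1]='B': occ=0, LF[1]=C('B')+0=3+0=3
L[2]='C': occ=0, LF[2]=C('C')+0=5+0=5
L[3]='C': occ=1, LF[3]=C('C')+1=5+1=6
L[4]='c': occ=0, LF[4]=C('c')+0=10+0=10
L[5]='$': occ=0, LF[5]=C('$')+0=0+0=0
L[6]='c': occ=1, LF[6]=C('c')+1=10+1=11
L[7]='b': occ=0, LF[7]=C('b')+0=8+0=8
L[8]='b': occ=1, LF[8]=C('b')+1=8+1=9
L[9]='A': occ=1, LF[9]=C('A')+1=1+1=2
L[10]='c': occ=2, LF[10]=C('c')+2=10+2=12
L[11]='B': occ=1, LF[11]=C('B')+1=3+1=4
L[12]='a': occ=0, LF[12]=C('a')+0=7+0=7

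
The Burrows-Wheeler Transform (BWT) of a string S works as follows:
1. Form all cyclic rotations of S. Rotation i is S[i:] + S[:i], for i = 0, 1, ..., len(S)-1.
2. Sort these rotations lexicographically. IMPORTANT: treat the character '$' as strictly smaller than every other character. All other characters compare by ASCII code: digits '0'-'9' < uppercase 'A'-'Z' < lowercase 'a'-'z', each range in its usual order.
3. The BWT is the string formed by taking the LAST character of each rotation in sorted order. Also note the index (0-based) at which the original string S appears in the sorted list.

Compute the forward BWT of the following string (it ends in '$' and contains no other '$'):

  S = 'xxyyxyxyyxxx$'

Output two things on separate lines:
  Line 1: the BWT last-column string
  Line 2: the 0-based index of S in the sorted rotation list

All 13 rotations (rotation i = S[i:]+S[:i]):
  rot[0] = xxyyxyxyyxxx$
  rot[1] = xyyxyxyyxxx$x
  rot[2] = yyxyxyyxxx$xx
  rot[3] = yxyxyyxxx$xxy
  rot[4] = xyxyyxxx$xxyy
  rot[5] = yxyyxxx$xxyyx
  rot[6] = xyyxxx$xxyyxy
  rot[7] = yyxxx$xxyyxyx
  rot[8] = yxxx$xxyyxyxy
  rot[9] = xxx$xxyyxyxyy
  rot[10] = xx$xxyyxyxyyx
  rot[11] = x$xxyyxyxyyxx
  rot[12] = $xxyyxyxyyxxx
Sorted (with $ < everything):
  sorted[0] = $xxyyxyxyyxxx  (last char: 'x')
  sorted[1] = x$xxyyxyxyyxx  (last char: 'x')
  sorted[2] = xx$xxyyxyxyyx  (last char: 'x')
  sorted[3] = xxx$xxyyxyxyy  (last char: 'y')
  sorted[4] = xxyyxyxyyxxx$  (last char: '$')
  sorted[5] = xyxyyxxx$xxyy  (last char: 'y')
  sorted[6] = xyyxxx$xxyyxy  (last char: 'y')
  sorted[7] = xyyxyxyyxxx$x  (last char: 'x')
  sorted[8] = yxxx$xxyyxyxy  (last char: 'y')
  sorted[9] = yxyxyyxxx$xxy  (last char: 'y')
  sorted[10] = yxyyxxx$xxyyx  (last char: 'x')
  sorted[11] = yyxxx$xxyyxyx  (last char: 'x')
  sorted[12] = yyxyxyyxxx$xx  (last char: 'x')
Last column: xxxy$yyxyyxxx
Original string S is at sorted index 4

Answer: xxxy$yyxyyxxx
4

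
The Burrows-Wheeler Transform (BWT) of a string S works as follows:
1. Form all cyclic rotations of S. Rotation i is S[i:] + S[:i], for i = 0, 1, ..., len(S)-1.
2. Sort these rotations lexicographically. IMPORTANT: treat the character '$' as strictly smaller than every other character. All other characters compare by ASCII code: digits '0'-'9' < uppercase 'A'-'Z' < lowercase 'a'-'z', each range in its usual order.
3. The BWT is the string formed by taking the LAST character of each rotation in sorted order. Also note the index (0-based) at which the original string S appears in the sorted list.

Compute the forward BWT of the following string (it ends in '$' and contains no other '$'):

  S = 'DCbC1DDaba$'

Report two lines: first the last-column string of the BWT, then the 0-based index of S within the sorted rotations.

Answer: aCbD$1DbDCa
4

Derivation:
All 11 rotations (rotation i = S[i:]+S[:i]):
  rot[0] = DCbC1DDaba$
  rot[1] = CbC1DDaba$D
  rot[2] = bC1DDaba$DC
  rot[3] = C1DDaba$DCb
  rot[4] = 1DDaba$DCbC
  rot[5] = DDaba$DCbC1
  rot[6] = Daba$DCbC1D
  rot[7] = aba$DCbC1DD
  rot[8] = ba$DCbC1DDa
  rot[9] = a$DCbC1DDab
  rot[10] = $DCbC1DDaba
Sorted (with $ < everything):
  sorted[0] = $DCbC1DDaba  (last char: 'a')
  sorted[1] = 1DDaba$DCbC  (last char: 'C')
  sorted[2] = C1DDaba$DCb  (last char: 'b')
  sorted[3] = CbC1DDaba$D  (last char: 'D')
  sorted[4] = DCbC1DDaba$  (last char: '$')
  sorted[5] = DDaba$DCbC1  (last char: '1')
  sorted[6] = Daba$DCbC1D  (last char: 'D')
  sorted[7] = a$DCbC1DDab  (last char: 'b')
  sorted[8] = aba$DCbC1DD  (last char: 'D')
  sorted[9] = bC1DDaba$DC  (last char: 'C')
  sorted[10] = ba$DCbC1DDa  (last char: 'a')
Last column: aCbD$1DbDCa
Original string S is at sorted index 4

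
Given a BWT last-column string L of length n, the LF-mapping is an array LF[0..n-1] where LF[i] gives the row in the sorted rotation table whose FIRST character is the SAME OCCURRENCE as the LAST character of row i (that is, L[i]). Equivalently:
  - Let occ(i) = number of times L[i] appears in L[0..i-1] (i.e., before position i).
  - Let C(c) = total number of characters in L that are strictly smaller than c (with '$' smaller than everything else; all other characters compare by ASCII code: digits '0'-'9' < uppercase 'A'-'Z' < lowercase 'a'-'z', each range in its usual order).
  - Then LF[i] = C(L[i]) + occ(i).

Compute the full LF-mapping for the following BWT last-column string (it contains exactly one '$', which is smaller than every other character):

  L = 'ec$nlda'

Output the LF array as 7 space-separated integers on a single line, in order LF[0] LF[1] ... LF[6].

Char counts: '$':1, 'a':1, 'c':1, 'd':1, 'e':1, 'l':1, 'n':1
C (first-col start): C('$')=0, C('a')=1, C('c')=2, C('d')=3, C('e')=4, C('l')=5, C('n')=6
L[0]='e': occ=0, LF[0]=C('e')+0=4+0=4
L[1]='c': occ=0, LF[1]=C('c')+0=2+0=2
L[2]='$': occ=0, LF[2]=C('$')+0=0+0=0
L[3]='n': occ=0, LF[3]=C('n')+0=6+0=6
L[4]='l': occ=0, LF[4]=C('l')+0=5+0=5
L[5]='d': occ=0, LF[5]=C('d')+0=3+0=3
L[6]='a': occ=0, LF[6]=C('a')+0=1+0=1

Answer: 4 2 0 6 5 3 1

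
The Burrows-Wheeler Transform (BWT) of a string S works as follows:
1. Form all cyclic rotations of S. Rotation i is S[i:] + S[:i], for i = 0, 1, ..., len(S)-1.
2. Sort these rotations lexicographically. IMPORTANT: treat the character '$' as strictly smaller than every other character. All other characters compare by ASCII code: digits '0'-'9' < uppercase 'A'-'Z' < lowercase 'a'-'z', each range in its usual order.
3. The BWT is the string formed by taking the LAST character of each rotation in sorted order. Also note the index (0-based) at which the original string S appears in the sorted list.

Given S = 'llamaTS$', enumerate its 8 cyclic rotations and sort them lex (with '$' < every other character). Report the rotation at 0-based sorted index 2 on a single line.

All 8 rotations (rotation i = S[i:]+S[:i]):
  rot[0] = llamaTS$
  rot[1] = lamaTS$l
  rot[2] = amaTS$ll
  rot[3] = maTS$lla
  rot[4] = aTS$llam
  rot[5] = TS$llama
  rot[6] = S$llamaT
  rot[7] = $llamaTS
Sorted (with $ < everything):
  sorted[0] = $llamaTS
  sorted[1] = S$llamaT
  sorted[2] = TS$llama
  sorted[3] = aTS$llam
  sorted[4] = amaTS$ll
  sorted[5] = lamaTS$l
  sorted[6] = llamaTS$
  sorted[7] = maTS$lla
sorted[2] = TS$llama

Answer: TS$llama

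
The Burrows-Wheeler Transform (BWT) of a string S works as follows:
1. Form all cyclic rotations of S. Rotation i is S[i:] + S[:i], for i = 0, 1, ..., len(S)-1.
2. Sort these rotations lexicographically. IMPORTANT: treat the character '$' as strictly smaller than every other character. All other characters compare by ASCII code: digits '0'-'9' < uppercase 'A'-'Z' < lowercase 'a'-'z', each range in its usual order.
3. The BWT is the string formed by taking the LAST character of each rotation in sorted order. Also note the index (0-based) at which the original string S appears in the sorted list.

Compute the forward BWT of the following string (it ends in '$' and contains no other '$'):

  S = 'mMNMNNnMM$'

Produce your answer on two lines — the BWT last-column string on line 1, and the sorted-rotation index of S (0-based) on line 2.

Answer: MMnmNMMN$N
8

Derivation:
All 10 rotations (rotation i = S[i:]+S[:i]):
  rot[0] = mMNMNNnMM$
  rot[1] = MNMNNnMM$m
  rot[2] = NMNNnMM$mM
  rot[3] = MNNnMM$mMN
  rot[4] = NNnMM$mMNM
  rot[5] = NnMM$mMNMN
  rot[6] = nMM$mMNMNN
  rot[7] = MM$mMNMNNn
  rot[8] = M$mMNMNNnM
  rot[9] = $mMNMNNnMM
Sorted (with $ < everything):
  sorted[0] = $mMNMNNnMM  (last char: 'M')
  sorted[1] = M$mMNMNNnM  (last char: 'M')
  sorted[2] = MM$mMNMNNn  (last char: 'n')
  sorted[3] = MNMNNnMM$m  (last char: 'm')
  sorted[4] = MNNnMM$mMN  (last char: 'N')
  sorted[5] = NMNNnMM$mM  (last char: 'M')
  sorted[6] = NNnMM$mMNM  (last char: 'M')
  sorted[7] = NnMM$mMNMN  (last char: 'N')
  sorted[8] = mMNMNNnMM$  (last char: '$')
  sorted[9] = nMM$mMNMNN  (last char: 'N')
Last column: MMnmNMMN$N
Original string S is at sorted index 8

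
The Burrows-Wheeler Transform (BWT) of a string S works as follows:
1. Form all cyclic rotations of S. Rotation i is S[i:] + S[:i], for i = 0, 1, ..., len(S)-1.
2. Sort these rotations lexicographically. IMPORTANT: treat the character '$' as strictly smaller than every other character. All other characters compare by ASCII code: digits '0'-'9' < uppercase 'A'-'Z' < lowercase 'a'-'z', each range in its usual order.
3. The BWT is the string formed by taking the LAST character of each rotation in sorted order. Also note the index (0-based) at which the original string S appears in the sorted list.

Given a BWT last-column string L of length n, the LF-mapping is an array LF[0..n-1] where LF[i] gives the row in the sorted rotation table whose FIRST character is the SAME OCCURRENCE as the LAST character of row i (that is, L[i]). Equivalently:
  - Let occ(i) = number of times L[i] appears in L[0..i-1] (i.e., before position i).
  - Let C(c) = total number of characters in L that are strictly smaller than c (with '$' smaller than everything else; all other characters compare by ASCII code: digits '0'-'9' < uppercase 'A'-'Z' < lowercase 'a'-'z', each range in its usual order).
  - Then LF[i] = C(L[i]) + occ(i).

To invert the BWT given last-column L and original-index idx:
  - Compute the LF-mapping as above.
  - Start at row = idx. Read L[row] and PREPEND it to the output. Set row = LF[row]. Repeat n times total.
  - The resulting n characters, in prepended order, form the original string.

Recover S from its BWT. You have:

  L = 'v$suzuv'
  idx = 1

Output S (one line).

LF mapping: 4 0 1 2 6 3 5
Walk LF starting at row 1, prepending L[row]:
  step 1: row=1, L[1]='$', prepend. Next row=LF[1]=0
  step 2: row=0, L[0]='v', prepend. Next row=LF[0]=4
  step 3: row=4, L[4]='z', prepend. Next row=LF[4]=6
  step 4: row=6, L[6]='v', prepend. Next row=LF[6]=5
  step 5: row=5, L[5]='u', prepend. Next row=LF[5]=3
  step 6: row=3, L[3]='u', prepend. Next row=LF[3]=2
  step 7: row=2, L[2]='s', prepend. Next row=LF[2]=1
Reversed output: suuvzv$

Answer: suuvzv$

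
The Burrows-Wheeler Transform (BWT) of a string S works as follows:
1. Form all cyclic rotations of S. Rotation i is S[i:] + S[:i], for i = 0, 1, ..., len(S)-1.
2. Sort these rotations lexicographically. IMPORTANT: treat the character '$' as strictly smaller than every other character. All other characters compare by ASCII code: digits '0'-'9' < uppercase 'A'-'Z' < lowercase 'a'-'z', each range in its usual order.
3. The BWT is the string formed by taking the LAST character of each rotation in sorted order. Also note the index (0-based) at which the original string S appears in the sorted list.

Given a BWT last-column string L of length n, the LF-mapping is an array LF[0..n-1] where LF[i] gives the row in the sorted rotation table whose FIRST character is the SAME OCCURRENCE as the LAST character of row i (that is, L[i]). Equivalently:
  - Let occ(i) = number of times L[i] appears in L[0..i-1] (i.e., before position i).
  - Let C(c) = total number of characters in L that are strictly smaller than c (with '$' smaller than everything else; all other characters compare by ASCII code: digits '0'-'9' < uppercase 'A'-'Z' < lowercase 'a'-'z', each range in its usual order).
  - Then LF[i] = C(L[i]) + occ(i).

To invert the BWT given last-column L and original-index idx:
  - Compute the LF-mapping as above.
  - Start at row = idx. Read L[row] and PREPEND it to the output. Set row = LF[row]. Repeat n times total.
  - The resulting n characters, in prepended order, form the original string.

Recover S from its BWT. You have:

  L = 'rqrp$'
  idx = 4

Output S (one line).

Answer: rqpr$

Derivation:
LF mapping: 3 2 4 1 0
Walk LF starting at row 4, prepending L[row]:
  step 1: row=4, L[4]='$', prepend. Next row=LF[4]=0
  step 2: row=0, L[0]='r', prepend. Next row=LF[0]=3
  step 3: row=3, L[3]='p', prepend. Next row=LF[3]=1
  step 4: row=1, L[1]='q', prepend. Next row=LF[1]=2
  step 5: row=2, L[2]='r', prepend. Next row=LF[2]=4
Reversed output: rqpr$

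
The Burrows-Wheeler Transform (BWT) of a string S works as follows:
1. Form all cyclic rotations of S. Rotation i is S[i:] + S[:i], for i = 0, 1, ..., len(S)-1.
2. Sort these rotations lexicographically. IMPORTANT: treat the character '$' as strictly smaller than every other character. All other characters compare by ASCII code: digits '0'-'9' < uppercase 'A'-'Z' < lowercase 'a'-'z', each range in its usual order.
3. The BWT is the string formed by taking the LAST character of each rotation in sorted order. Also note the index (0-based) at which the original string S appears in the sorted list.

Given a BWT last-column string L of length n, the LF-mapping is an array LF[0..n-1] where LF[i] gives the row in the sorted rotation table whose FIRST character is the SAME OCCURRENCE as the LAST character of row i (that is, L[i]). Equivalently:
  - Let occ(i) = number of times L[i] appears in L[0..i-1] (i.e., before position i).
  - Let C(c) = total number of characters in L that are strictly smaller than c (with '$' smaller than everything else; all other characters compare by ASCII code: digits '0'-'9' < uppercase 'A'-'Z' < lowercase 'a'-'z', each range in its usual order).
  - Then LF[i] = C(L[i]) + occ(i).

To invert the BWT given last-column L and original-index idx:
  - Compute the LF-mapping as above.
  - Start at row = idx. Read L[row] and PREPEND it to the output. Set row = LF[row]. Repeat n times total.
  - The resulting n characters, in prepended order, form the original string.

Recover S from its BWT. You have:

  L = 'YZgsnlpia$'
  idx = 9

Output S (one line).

Answer: saplingZY$

Derivation:
LF mapping: 1 2 4 9 7 6 8 5 3 0
Walk LF starting at row 9, prepending L[row]:
  step 1: row=9, L[9]='$', prepend. Next row=LF[9]=0
  step 2: row=0, L[0]='Y', prepend. Next row=LF[0]=1
  step 3: row=1, L[1]='Z', prepend. Next row=LF[1]=2
  step 4: row=2, L[2]='g', prepend. Next row=LF[2]=4
  step 5: row=4, L[4]='n', prepend. Next row=LF[4]=7
  step 6: row=7, L[7]='i', prepend. Next row=LF[7]=5
  step 7: row=5, L[5]='l', prepend. Next row=LF[5]=6
  step 8: row=6, L[6]='p', prepend. Next row=LF[6]=8
  step 9: row=8, L[8]='a', prepend. Next row=LF[8]=3
  step 10: row=3, L[3]='s', prepend. Next row=LF[3]=9
Reversed output: saplingZY$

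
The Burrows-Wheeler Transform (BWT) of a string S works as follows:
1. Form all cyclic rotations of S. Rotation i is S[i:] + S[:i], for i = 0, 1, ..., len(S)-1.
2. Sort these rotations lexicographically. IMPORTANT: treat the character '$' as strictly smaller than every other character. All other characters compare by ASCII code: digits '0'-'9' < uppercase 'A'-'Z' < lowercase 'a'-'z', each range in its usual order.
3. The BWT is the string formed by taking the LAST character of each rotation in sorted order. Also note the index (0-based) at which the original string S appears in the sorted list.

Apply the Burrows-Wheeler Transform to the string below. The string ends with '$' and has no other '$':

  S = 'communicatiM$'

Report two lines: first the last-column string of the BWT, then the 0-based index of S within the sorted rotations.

Answer: Mici$tnomucam
4

Derivation:
All 13 rotations (rotation i = S[i:]+S[:i]):
  rot[0] = communicatiM$
  rot[1] = ommunicatiM$c
  rot[2] = mmunicatiM$co
  rot[3] = municatiM$com
  rot[4] = unicatiM$comm
  rot[5] = nicatiM$commu
  rot[6] = icatiM$commun
  rot[7] = catiM$communi
  rot[8] = atiM$communic
  rot[9] = tiM$communica
  rot[10] = iM$communicat
  rot[11] = M$communicati
  rot[12] = $communicatiM
Sorted (with $ < everything):
  sorted[0] = $communicatiM  (last char: 'M')
  sorted[1] = M$communicati  (last char: 'i')
  sorted[2] = atiM$communic  (last char: 'c')
  sorted[3] = catiM$communi  (last char: 'i')
  sorted[4] = communicatiM$  (last char: '$')
  sorted[5] = iM$communicat  (last char: 't')
  sorted[6] = icatiM$commun  (last char: 'n')
  sorted[7] = mmunicatiM$co  (last char: 'o')
  sorted[8] = municatiM$com  (last char: 'm')
  sorted[9] = nicatiM$commu  (last char: 'u')
  sorted[10] = ommunicatiM$c  (last char: 'c')
  sorted[11] = tiM$communica  (last char: 'a')
  sorted[12] = unicatiM$comm  (last char: 'm')
Last column: Mici$tnomucam
Original string S is at sorted index 4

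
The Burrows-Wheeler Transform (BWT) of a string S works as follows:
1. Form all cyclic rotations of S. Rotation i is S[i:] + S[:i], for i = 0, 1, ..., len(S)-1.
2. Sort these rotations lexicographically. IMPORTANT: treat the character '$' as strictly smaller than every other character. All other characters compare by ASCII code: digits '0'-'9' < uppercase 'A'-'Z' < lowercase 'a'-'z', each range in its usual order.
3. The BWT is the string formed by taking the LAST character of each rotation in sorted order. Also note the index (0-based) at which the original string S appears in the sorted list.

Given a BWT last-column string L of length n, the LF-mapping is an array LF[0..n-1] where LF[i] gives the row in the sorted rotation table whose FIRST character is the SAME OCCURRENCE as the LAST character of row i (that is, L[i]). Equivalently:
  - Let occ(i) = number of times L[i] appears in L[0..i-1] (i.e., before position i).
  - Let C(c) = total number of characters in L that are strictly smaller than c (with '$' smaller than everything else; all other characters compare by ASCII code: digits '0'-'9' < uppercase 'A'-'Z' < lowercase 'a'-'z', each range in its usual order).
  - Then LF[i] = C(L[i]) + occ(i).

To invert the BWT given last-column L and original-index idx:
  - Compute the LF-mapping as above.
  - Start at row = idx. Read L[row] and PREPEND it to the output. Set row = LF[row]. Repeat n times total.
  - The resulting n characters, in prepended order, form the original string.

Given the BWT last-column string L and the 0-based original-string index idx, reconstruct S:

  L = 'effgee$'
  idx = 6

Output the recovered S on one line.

LF mapping: 1 4 5 6 2 3 0
Walk LF starting at row 6, prepending L[row]:
  step 1: row=6, L[6]='$', prepend. Next row=LF[6]=0
  step 2: row=0, L[0]='e', prepend. Next row=LF[0]=1
  step 3: row=1, L[1]='f', prepend. Next row=LF[1]=4
  step 4: row=4, L[4]='e', prepend. Next row=LF[4]=2
  step 5: row=2, L[2]='f', prepend. Next row=LF[2]=5
  step 6: row=5, L[5]='e', prepend. Next row=LF[5]=3
  step 7: row=3, L[3]='g', prepend. Next row=LF[3]=6
Reversed output: gefefe$

Answer: gefefe$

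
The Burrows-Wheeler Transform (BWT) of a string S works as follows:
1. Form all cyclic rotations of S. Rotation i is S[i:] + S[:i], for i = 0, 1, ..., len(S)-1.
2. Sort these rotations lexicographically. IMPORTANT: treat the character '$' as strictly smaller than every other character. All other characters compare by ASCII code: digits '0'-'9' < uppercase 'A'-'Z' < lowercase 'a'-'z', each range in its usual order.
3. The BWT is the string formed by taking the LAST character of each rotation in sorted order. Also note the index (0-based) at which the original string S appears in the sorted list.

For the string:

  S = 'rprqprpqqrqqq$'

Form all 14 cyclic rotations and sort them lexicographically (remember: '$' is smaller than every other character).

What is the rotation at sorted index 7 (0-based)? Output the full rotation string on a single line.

All 14 rotations (rotation i = S[i:]+S[:i]):
  rot[0] = rprqprpqqrqqq$
  rot[1] = prqprpqqrqqq$r
  rot[2] = rqprpqqrqqq$rp
  rot[3] = qprpqqrqqq$rpr
  rot[4] = prpqqrqqq$rprq
  rot[5] = rpqqrqqq$rprqp
  rot[6] = pqqrqqq$rprqpr
  rot[7] = qqrqqq$rprqprp
  rot[8] = qrqqq$rprqprpq
  rot[9] = rqqq$rprqprpqq
  rot[10] = qqq$rprqprpqqr
  rot[11] = qq$rprqprpqqrq
  rot[12] = q$rprqprpqqrqq
  rot[13] = $rprqprpqqrqqq
Sorted (with $ < everything):
  sorted[0] = $rprqprpqqrqqq
  sorted[1] = pqqrqqq$rprqpr
  sorted[2] = prpqqrqqq$rprq
  sorted[3] = prqprpqqrqqq$r
  sorted[4] = q$rprqprpqqrqq
  sorted[5] = qprpqqrqqq$rpr
  sorted[6] = qq$rprqprpqqrq
  sorted[7] = qqq$rprqprpqqr
  sorted[8] = qqrqqq$rprqprp
  sorted[9] = qrqqq$rprqprpq
  sorted[10] = rpqqrqqq$rprqp
  sorted[11] = rprqprpqqrqqq$
  sorted[12] = rqprpqqrqqq$rp
  sorted[13] = rqqq$rprqprpqq
sorted[7] = qqq$rprqprpqqr

Answer: qqq$rprqprpqqr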